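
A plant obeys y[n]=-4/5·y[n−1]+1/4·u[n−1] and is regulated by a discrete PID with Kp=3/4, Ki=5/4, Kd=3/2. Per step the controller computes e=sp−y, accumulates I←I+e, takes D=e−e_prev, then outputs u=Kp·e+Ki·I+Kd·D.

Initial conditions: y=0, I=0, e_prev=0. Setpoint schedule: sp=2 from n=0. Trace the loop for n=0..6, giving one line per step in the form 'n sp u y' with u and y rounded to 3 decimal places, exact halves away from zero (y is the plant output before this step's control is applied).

0 2 7.000 0.000
1 2 0.375 1.750
2 2 14.009 -1.306
3 2 -6.930 4.547
4 2 33.378 -5.370
5 2 -35.324 12.641
6 2 88.937 -18.944

(exact arithmetic carried between steps; '≈' marks a value shown rounded to 6 d.p. or computed from one; I and e_prev carry over from the previous line; the table rounds u and y to 3 d.p., halves away from zero)
n=0: y=0, sp=2, e=sp−y=2; I=2, D=e−e_prev=2; u=3/4·2+5/4·2+3/2·2=7; next y=-4/5·0+1/4·7=1.75
n=1: y=1.75, sp=2, e=sp−y=0.25; I=2.25, D=e−e_prev=-1.75; u=3/4·0.25+5/4·2.25+3/2·(-1.75)=0.375; next y=-4/5·1.75+1/4·0.375=-1.30625
n=2: y=-1.30625, sp=2, e=sp−y=3.30625; I=5.55625, D=e−e_prev=3.05625; u=3/4·3.30625+5/4·5.55625+3/2·3.05625=14.009375; next y=-4/5·(-1.30625)+1/4·14.009375≈4.547344
n=3: y≈4.547344, sp=2, e=sp−y≈-2.547344; I≈3.008906, D=e−e_prev≈-5.853594; u=3/4·(-2.547344)+5/4·3.008906+3/2·(-5.853594)≈-6.929766; next y=-4/5·4.547344+1/4·(-6.929766)≈-5.370316
n=4: y≈-5.370316, sp=2, e=sp−y≈7.370316; I≈10.379223, D=e−e_prev≈9.917660; u=3/4·7.370316+5/4·10.379223+3/2·9.917660≈33.378256; next y=-4/5·(-5.370316)+1/4·33.378256≈12.640817
n=5: y≈12.640817, sp=2, e=sp−y≈-10.640817; I≈-0.261594, D=e−e_prev≈-18.011133; u=3/4·(-10.640817)+5/4·(-0.261594)+3/2·(-18.011133)≈-35.324306; next y=-4/5·12.640817+1/4·(-35.324306)≈-18.943730
n=6: y≈-18.943730, sp=2, e=sp−y≈20.943730; I≈20.682136, D=e−e_prev≈31.584547; u=3/4·20.943730+5/4·20.682136+3/2·31.584547≈88.937288; next y=-4/5·(-18.943730)+1/4·88.937288≈37.389306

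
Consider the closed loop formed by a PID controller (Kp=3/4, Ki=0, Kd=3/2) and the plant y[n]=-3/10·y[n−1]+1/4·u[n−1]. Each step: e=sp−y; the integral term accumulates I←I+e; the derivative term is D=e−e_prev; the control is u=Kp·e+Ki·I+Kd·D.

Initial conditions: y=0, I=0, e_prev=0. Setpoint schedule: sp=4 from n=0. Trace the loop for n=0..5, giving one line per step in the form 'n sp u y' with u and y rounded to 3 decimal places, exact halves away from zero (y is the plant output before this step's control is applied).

0 4 9.000 0.000
1 4 -2.063 2.250
2 4 9.054 -1.191
3 4 -4.682 2.621
4 4 11.334 -1.957
5 4 -7.631 3.420

(exact arithmetic carried between steps; '≈' marks a value shown rounded to 6 d.p. or computed from one; I and e_prev carry over from the previous line; the table rounds u and y to 3 d.p., halves away from zero)
n=0: y=0, sp=4, e=sp−y=4; I=4, D=e−e_prev=4; u=3/4·4+0·4+3/2·4=9; next y=-3/10·0+1/4·9=2.25
n=1: y=2.25, sp=4, e=sp−y=1.75; I=5.75, D=e−e_prev=-2.25; u=3/4·1.75+0·5.75+3/2·(-2.25)=-2.0625; next y=-3/10·2.25+1/4·(-2.0625)=-1.190625
n=2: y=-1.190625, sp=4, e=sp−y=5.190625; I=10.940625, D=e−e_prev=3.440625; u=3/4·5.190625+0·10.940625+3/2·3.440625≈9.053906; next y=-3/10·(-1.190625)+1/4·9.053906≈2.620664
n=3: y≈2.620664, sp=4, e=sp−y≈1.379336; I≈12.319961, D=e−e_prev≈-3.811289; u=3/4·1.379336+0·12.319961+3/2·(-3.811289)≈-4.682432; next y=-3/10·2.620664+1/4·(-4.682432)≈-1.956807
n=4: y≈-1.956807, sp=4, e=sp−y≈5.956807; I≈18.276768, D=e−e_prev≈4.577471; u=3/4·5.956807+0·18.276768+3/2·4.577471≈11.333812; next y=-3/10·(-1.956807)+1/4·11.333812≈3.420495
n=5: y≈3.420495, sp=4, e=sp−y≈0.579505; I≈18.856273, D=e−e_prev≈-5.377302; u=3/4·0.579505+0·18.856273+3/2·(-5.377302)≈-7.631325; next y=-3/10·3.420495+1/4·(-7.631325)≈-2.933980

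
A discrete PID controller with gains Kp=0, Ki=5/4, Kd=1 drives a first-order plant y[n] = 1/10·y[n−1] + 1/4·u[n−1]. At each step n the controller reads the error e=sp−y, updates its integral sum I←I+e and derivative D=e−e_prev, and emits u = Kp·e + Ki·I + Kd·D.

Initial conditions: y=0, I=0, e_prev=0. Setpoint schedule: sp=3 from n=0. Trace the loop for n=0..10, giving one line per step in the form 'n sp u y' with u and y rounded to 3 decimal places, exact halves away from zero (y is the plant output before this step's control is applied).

(exact arithmetic carried between steps; '≈' marks a value shown rounded to 6 d.p. or computed from one; I and e_prev carry over from the previous line; the table rounds u and y to 3 d.p., halves away from zero)
n=0: y=0, sp=3, e=sp−y=3; I=3, D=e−e_prev=3; u=0·3+5/4·3+1·3=6.75; next y=1/10·0+1/4·6.75=1.6875
n=1: y=1.6875, sp=3, e=sp−y=1.3125; I=4.3125, D=e−e_prev=-1.6875; u=0·1.3125+5/4·4.3125+1·(-1.6875)=3.703125; next y=1/10·1.6875+1/4·3.703125≈1.094531
n=2: y≈1.094531, sp=3, e=sp−y≈1.905469; I≈6.217969, D=e−e_prev≈0.592969; u=0·1.905469+5/4·6.217969+1·0.592969≈8.365430; next y=1/10·1.094531+1/4·8.365430≈2.200811
n=3: y≈2.200811, sp=3, e=sp−y≈0.799189; I≈7.017158, D=e−e_prev≈-1.106279; u=0·0.799189+5/4·7.017158+1·(-1.106279)≈7.665168; next y=1/10·2.200811+1/4·7.665168≈2.136373
n=4: y≈2.136373, sp=3, e=sp−y≈0.863627; I≈7.880785, D=e−e_prev≈0.064437; u=0·0.863627+5/4·7.880785+1·0.064437≈9.915419; next y=1/10·2.136373+1/4·9.915419≈2.692492
n=5: y≈2.692492, sp=3, e=sp−y≈0.307508; I≈8.188293, D=e−e_prev≈-0.556119; u=0·0.307508+5/4·8.188293+1·(-0.556119)≈9.679247; next y=1/10·2.692492+1/4·9.679247≈2.689061
n=6: y≈2.689061, sp=3, e=sp−y≈0.310939; I≈8.499232, D=e−e_prev≈0.003431; u=0·0.310939+5/4·8.499232+1·0.003431≈10.627471; next y=1/10·2.689061+1/4·10.627471≈2.925774
n=7: y≈2.925774, sp=3, e=sp−y≈0.074226; I≈8.573458, D=e−e_prev≈-0.236713; u=0·0.074226+5/4·8.573458+1·(-0.236713)≈10.480110; next y=1/10·2.925774+1/4·10.480110≈2.912605
n=8: y≈2.912605, sp=3, e=sp−y≈0.087395; I≈8.660853, D=e−e_prev≈0.013169; u=0·0.087395+5/4·8.660853+1·0.013169≈10.839236; next y=1/10·2.912605+1/4·10.839236≈3.001069
n=9: y≈3.001069, sp=3, e=sp−y≈-0.001069; I≈8.659784, D=e−e_prev≈-0.088465; u=0·(-0.001069)+5/4·8.659784+1·(-0.088465)≈10.736265; next y=1/10·3.001069+1/4·10.736265≈2.984173
n=10: y≈2.984173, sp=3, e=sp−y≈0.015827; I≈8.675611, D=e−e_prev≈0.016896; u=0·0.015827+5/4·8.675611+1·0.016896≈10.861409; next y=1/10·2.984173+1/4·10.861409≈3.013770

0 3 6.750 0.000
1 3 3.703 1.688
2 3 8.365 1.095
3 3 7.665 2.201
4 3 9.915 2.136
5 3 9.679 2.692
6 3 10.627 2.689
7 3 10.480 2.926
8 3 10.839 2.913
9 3 10.736 3.001
10 3 10.861 2.984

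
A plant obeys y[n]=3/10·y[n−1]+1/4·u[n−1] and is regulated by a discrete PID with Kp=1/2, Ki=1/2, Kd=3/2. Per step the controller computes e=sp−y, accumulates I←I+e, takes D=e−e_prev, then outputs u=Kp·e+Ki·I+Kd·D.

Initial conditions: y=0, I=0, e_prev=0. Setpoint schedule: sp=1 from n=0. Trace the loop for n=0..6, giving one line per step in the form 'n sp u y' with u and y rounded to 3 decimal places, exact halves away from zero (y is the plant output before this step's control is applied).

0 1 2.500 0.000
1 1 -0.063 0.625
2 1 2.195 0.172
3 1 0.858 0.600
4 1 2.215 0.395
5 1 1.516 0.672
6 1 2.325 0.581

(exact arithmetic carried between steps; '≈' marks a value shown rounded to 6 d.p. or computed from one; I and e_prev carry over from the previous line; the table rounds u and y to 3 d.p., halves away from zero)
n=0: y=0, sp=1, e=sp−y=1; I=1, D=e−e_prev=1; u=1/2·1+1/2·1+3/2·1=2.5; next y=3/10·0+1/4·2.5=0.625
n=1: y=0.625, sp=1, e=sp−y=0.375; I=1.375, D=e−e_prev=-0.625; u=1/2·0.375+1/2·1.375+3/2·(-0.625)=-0.0625; next y=3/10·0.625+1/4·(-0.0625)=0.171875
n=2: y=0.171875, sp=1, e=sp−y=0.828125; I=2.203125, D=e−e_prev=0.453125; u=1/2·0.828125+1/2·2.203125+3/2·0.453125≈2.195313; next y=3/10·0.171875+1/4·2.195313≈0.600391
n=3: y≈0.600391, sp=1, e=sp−y≈0.399609; I≈2.602734, D=e−e_prev≈-0.428516; u=1/2·0.399609+1/2·2.602734+3/2·(-0.428516)≈0.858398; next y=3/10·0.600391+1/4·0.858398≈0.394717
n=4: y≈0.394717, sp=1, e=sp−y≈0.605283; I≈3.208018, D=e−e_prev≈0.205674; u=1/2·0.605283+1/2·3.208018+3/2·0.205674≈2.215161; next y=3/10·0.394717+1/4·2.215161≈0.672205
n=5: y≈0.672205, sp=1, e=sp−y≈0.327795; I≈3.535812, D=e−e_prev≈-0.277489; u=1/2·0.327795+1/2·3.535812+3/2·(-0.277489)≈1.515571; next y=3/10·0.672205+1/4·1.515571≈0.580554
n=6: y≈0.580554, sp=1, e=sp−y≈0.419446; I≈3.955258, D=e−e_prev≈0.091651; u=1/2·0.419446+1/2·3.955258+3/2·0.091651≈2.324828; next y=3/10·0.580554+1/4·2.324828≈0.755373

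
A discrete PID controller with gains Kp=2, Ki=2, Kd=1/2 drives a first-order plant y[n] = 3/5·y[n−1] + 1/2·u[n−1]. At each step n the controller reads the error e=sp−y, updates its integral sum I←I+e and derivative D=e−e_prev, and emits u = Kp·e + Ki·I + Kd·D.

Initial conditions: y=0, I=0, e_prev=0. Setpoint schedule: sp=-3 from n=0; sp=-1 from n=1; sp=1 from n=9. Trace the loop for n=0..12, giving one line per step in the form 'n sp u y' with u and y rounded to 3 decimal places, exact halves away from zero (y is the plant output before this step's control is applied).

(exact arithmetic carried between steps; '≈' marks a value shown rounded to 6 d.p. or computed from one; I and e_prev carry over from the previous line; the table rounds u and y to 3 d.p., halves away from zero)
n=0: y=0, sp=-3, e=sp−y=-3; I=-3, D=e−e_prev=-3; u=2·(-3)+2·(-3)+1/2·(-3)=-13.5; next y=3/5·0+1/2·(-13.5)=-6.75
n=1: y=-6.75, sp=-1, e=sp−y=5.75; I=2.75, D=e−e_prev=8.75; u=2·5.75+2·2.75+1/2·8.75=21.375; next y=3/5·(-6.75)+1/2·21.375=6.6375
n=2: y=6.6375, sp=-1, e=sp−y=-7.6375; I=-4.8875, D=e−e_prev=-13.3875; u=2·(-7.6375)+2·(-4.8875)+1/2·(-13.3875)=-31.74375; next y=3/5·6.6375+1/2·(-31.74375)=-11.889375
n=3: y=-11.889375, sp=-1, e=sp−y=10.889375; I=6.001875, D=e−e_prev=18.526875; u=2·10.889375+2·6.001875+1/2·18.526875≈43.045938; next y=3/5·(-11.889375)+1/2·43.045938≈14.389344
n=4: y≈14.389344, sp=-1, e=sp−y≈-15.389344; I≈-9.387469, D=e−e_prev≈-26.278719; u=2·(-15.389344)+2·(-9.387469)+1/2·(-26.278719)≈-62.692984; next y=3/5·14.389344+1/2·(-62.692984)≈-22.712886
n=5: y≈-22.712886, sp=-1, e=sp−y≈21.712886; I≈12.325417, D=e−e_prev≈37.102230; u=2·21.712886+2·12.325417+1/2·37.102230≈86.627721; next y=3/5·(-22.712886)+1/2·86.627721≈29.686129
n=6: y≈29.686129, sp=-1, e=sp−y≈-30.686129; I≈-18.360712, D=e−e_prev≈-52.399015; u=2·(-30.686129)+2·(-18.360712)+1/2·(-52.399015)≈-124.293189; next y=3/5·29.686129+1/2·(-124.293189)≈-44.334917
n=7: y≈-44.334917, sp=-1, e=sp−y≈43.334917; I≈24.974205, D=e−e_prev≈74.021046; u=2·43.334917+2·24.974205+1/2·74.021046≈173.628768; next y=3/5·(-44.334917)+1/2·173.628768≈60.213434
n=8: y≈60.213434, sp=-1, e=sp−y≈-61.213434; I≈-36.239228, D=e−e_prev≈-104.548351; u=2·(-61.213434)+2·(-36.239228)+1/2·(-104.548351)≈-247.179500; next y=3/5·60.213434+1/2·(-247.179500)≈-87.461690
n=9: y≈-87.461690, sp=1, e=sp−y≈88.461690; I≈52.222461, D=e−e_prev≈149.675123; u=2·88.461690+2·52.222461+1/2·149.675123≈356.205863; next y=3/5·(-87.461690)+1/2·356.205863≈125.625918
n=10: y≈125.625918, sp=1, e=sp−y≈-124.625918; I≈-72.403457, D=e−e_prev≈-213.087607; u=2·(-124.625918)+2·(-72.403457)+1/2·(-213.087607)≈-500.602553; next y=3/5·125.625918+1/2·(-500.602553)≈-174.925726
n=11: y≈-174.925726, sp=1, e=sp−y≈175.925726; I≈103.522269, D=e−e_prev≈300.551643; u=2·175.925726+2·103.522269+1/2·300.551643≈709.171811; next y=3/5·(-174.925726)+1/2·709.171811≈249.630470
n=12: y≈249.630470, sp=1, e=sp−y≈-248.630470; I≈-145.108201, D=e−e_prev≈-424.556196; u=2·(-248.630470)+2·(-145.108201)+1/2·(-424.556196)≈-999.755440; next y=3/5·249.630470+1/2·(-999.755440)≈-350.099438

0 -3 -13.500 0.000
1 -1 21.375 -6.750
2 -1 -31.744 6.638
3 -1 43.046 -11.889
4 -1 -62.693 14.389
5 -1 86.628 -22.713
6 -1 -124.293 29.686
7 -1 173.629 -44.335
8 -1 -247.179 60.213
9 1 356.206 -87.462
10 1 -500.603 125.626
11 1 709.172 -174.926
12 1 -999.755 249.630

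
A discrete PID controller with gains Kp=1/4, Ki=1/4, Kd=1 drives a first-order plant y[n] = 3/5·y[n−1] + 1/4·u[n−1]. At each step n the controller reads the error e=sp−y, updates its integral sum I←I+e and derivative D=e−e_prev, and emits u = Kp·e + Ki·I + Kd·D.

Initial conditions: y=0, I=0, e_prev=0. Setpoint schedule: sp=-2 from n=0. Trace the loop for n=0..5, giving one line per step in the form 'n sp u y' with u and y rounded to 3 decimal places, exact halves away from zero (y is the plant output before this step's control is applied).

(exact arithmetic carried between steps; '≈' marks a value shown rounded to 6 d.p. or computed from one; I and e_prev carry over from the previous line; the table rounds u and y to 3 d.p., halves away from zero)
n=0: y=0, sp=-2, e=sp−y=-2; I=-2, D=e−e_prev=-2; u=1/4·(-2)+1/4·(-2)+1·(-2)=-3; next y=3/5·0+1/4·(-3)=-0.75
n=1: y=-0.75, sp=-2, e=sp−y=-1.25; I=-3.25, D=e−e_prev=0.75; u=1/4·(-1.25)+1/4·(-3.25)+1·0.75=-0.375; next y=3/5·(-0.75)+1/4·(-0.375)=-0.54375
n=2: y=-0.54375, sp=-2, e=sp−y=-1.45625; I=-4.70625, D=e−e_prev=-0.20625; u=1/4·(-1.45625)+1/4·(-4.70625)+1·(-0.20625)=-1.746875; next y=3/5·(-0.54375)+1/4·(-1.746875)≈-0.762969
n=3: y≈-0.762969, sp=-2, e=sp−y≈-1.237031; I≈-5.943281, D=e−e_prev≈0.219219; u=1/4·(-1.237031)+1/4·(-5.943281)+1·0.219219≈-1.575859; next y=3/5·(-0.762969)+1/4·(-1.575859)≈-0.851746
n=4: y≈-0.851746, sp=-2, e=sp−y≈-1.148254; I≈-7.091535, D=e−e_prev≈0.088777; u=1/4·(-1.148254)+1/4·(-7.091535)+1·0.088777≈-1.971170; next y=3/5·(-0.851746)+1/4·(-1.971170)≈-1.003840
n=5: y≈-1.003840, sp=-2, e=sp−y≈-0.996160; I≈-8.087695, D=e−e_prev≈0.152094; u=1/4·(-0.996160)+1/4·(-8.087695)+1·0.152094≈-2.118870; next y=3/5·(-1.003840)+1/4·(-2.118870)≈-1.132022

0 -2 -3.000 0.000
1 -2 -0.375 -0.750
2 -2 -1.747 -0.544
3 -2 -1.576 -0.763
4 -2 -1.971 -0.852
5 -2 -2.119 -1.004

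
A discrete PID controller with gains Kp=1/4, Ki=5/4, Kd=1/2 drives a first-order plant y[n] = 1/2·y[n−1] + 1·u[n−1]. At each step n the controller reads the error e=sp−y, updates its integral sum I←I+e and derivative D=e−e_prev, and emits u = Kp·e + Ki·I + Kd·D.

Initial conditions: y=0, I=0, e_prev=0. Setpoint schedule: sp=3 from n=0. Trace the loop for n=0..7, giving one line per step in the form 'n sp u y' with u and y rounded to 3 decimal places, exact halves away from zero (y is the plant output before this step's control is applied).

0 3 6.000 0.000
1 3 -3.750 6.000
2 3 9.000 -0.750
3 3 -8.438 8.625
4 3 14.719 -4.125
5 3 -16.313 12.656
6 3 25.289 -9.984
7 3 -30.363 20.297

(exact arithmetic carried between steps; '≈' marks a value shown rounded to 6 d.p. or computed from one; I and e_prev carry over from the previous line; the table rounds u and y to 3 d.p., halves away from zero)
n=0: y=0, sp=3, e=sp−y=3; I=3, D=e−e_prev=3; u=1/4·3+5/4·3+1/2·3=6; next y=1/2·0+1·6=6
n=1: y=6, sp=3, e=sp−y=-3; I=0, D=e−e_prev=-6; u=1/4·(-3)+5/4·0+1/2·(-6)=-3.75; next y=1/2·6+1·(-3.75)=-0.75
n=2: y=-0.75, sp=3, e=sp−y=3.75; I=3.75, D=e−e_prev=6.75; u=1/4·3.75+5/4·3.75+1/2·6.75=9; next y=1/2·(-0.75)+1·9=8.625
n=3: y=8.625, sp=3, e=sp−y=-5.625; I=-1.875, D=e−e_prev=-9.375; u=1/4·(-5.625)+5/4·(-1.875)+1/2·(-9.375)=-8.4375; next y=1/2·8.625+1·(-8.4375)=-4.125
n=4: y=-4.125, sp=3, e=sp−y=7.125; I=5.25, D=e−e_prev=12.75; u=1/4·7.125+5/4·5.25+1/2·12.75=14.71875; next y=1/2·(-4.125)+1·14.71875=12.65625
n=5: y=12.65625, sp=3, e=sp−y=-9.65625; I=-4.40625, D=e−e_prev=-16.78125; u=1/4·(-9.65625)+5/4·(-4.40625)+1/2·(-16.78125)=-16.3125; next y=1/2·12.65625+1·(-16.3125)=-9.984375
n=6: y=-9.984375, sp=3, e=sp−y=12.984375; I=8.578125, D=e−e_prev=22.640625; u=1/4·12.984375+5/4·8.578125+1/2·22.640625≈25.289063; next y=1/2·(-9.984375)+1·25.289063≈20.296875
n=7: y=20.296875, sp=3, e=sp−y=-17.296875; I=-8.71875, D=e−e_prev=-30.28125; u=1/4·(-17.296875)+5/4·(-8.71875)+1/2·(-30.28125)≈-30.363281; next y=1/2·20.296875+1·(-30.363281)≈-20.214844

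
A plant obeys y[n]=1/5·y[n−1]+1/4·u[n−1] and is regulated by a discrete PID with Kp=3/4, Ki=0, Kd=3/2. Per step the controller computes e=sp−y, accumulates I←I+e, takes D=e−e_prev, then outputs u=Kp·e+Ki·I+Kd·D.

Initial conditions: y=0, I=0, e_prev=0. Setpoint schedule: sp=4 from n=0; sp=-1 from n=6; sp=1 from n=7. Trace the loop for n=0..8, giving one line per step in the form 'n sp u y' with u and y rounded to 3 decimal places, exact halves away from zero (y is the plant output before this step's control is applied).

(exact arithmetic carried between steps; '≈' marks a value shown rounded to 6 d.p. or computed from one; I and e_prev carry over from the previous line; the table rounds u and y to 3 d.p., halves away from zero)
n=0: y=0, sp=4, e=sp−y=4; I=4, D=e−e_prev=4; u=3/4·4+0·4+3/2·4=9; next y=1/5·0+1/4·9=2.25
n=1: y=2.25, sp=4, e=sp−y=1.75; I=5.75, D=e−e_prev=-2.25; u=3/4·1.75+0·5.75+3/2·(-2.25)=-2.0625; next y=1/5·2.25+1/4·(-2.0625)=-0.065625
n=2: y=-0.065625, sp=4, e=sp−y=4.065625; I=9.815625, D=e−e_prev=2.315625; u=3/4·4.065625+0·9.815625+3/2·2.315625≈6.522656; next y=1/5·(-0.065625)+1/4·6.522656≈1.617539
n=3: y≈1.617539, sp=4, e=sp−y≈2.382461; I≈12.198086, D=e−e_prev≈-1.683164; u=3/4·2.382461+0·12.198086+3/2·(-1.683164)≈-0.737900; next y=1/5·1.617539+1/4·(-0.737900)≈0.139033
n=4: y≈0.139033, sp=4, e=sp−y≈3.860967; I≈16.059053, D=e−e_prev≈1.478506; u=3/4·3.860967+0·16.059053+3/2·1.478506≈5.113485; next y=1/5·0.139033+1/4·5.113485≈1.306178
n=5: y≈1.306178, sp=4, e=sp−y≈2.693822; I≈18.752875, D=e−e_prev≈-1.167145; u=3/4·2.693822+0·18.752875+3/2·(-1.167145)≈0.269649; next y=1/5·1.306178+1/4·0.269649≈0.328648
n=6: y≈0.328648, sp=-1, e=sp−y≈-1.328648; I≈17.424228, D=e−e_prev≈-4.022470; u=3/4·(-1.328648)+0·17.424228+3/2·(-4.022470)≈-7.030191; next y=1/5·0.328648+1/4·(-7.030191)≈-1.691818
n=7: y≈-1.691818, sp=1, e=sp−y≈2.691818; I≈20.116046, D=e−e_prev≈4.020466; u=3/4·2.691818+0·20.116046+3/2·4.020466≈8.049563; next y=1/5·(-1.691818)+1/4·8.049563≈1.674027
n=8: y≈1.674027, sp=1, e=sp−y≈-0.674027; I≈19.442019, D=e−e_prev≈-3.365845; u=3/4·(-0.674027)+0·19.442019+3/2·(-3.365845)≈-5.554288; next y=1/5·1.674027+1/4·(-5.554288)≈-1.053767

0 4 9.000 0.000
1 4 -2.063 2.250
2 4 6.523 -0.066
3 4 -0.738 1.618
4 4 5.113 0.139
5 4 0.270 1.306
6 -1 -7.030 0.329
7 1 8.050 -1.692
8 1 -5.554 1.674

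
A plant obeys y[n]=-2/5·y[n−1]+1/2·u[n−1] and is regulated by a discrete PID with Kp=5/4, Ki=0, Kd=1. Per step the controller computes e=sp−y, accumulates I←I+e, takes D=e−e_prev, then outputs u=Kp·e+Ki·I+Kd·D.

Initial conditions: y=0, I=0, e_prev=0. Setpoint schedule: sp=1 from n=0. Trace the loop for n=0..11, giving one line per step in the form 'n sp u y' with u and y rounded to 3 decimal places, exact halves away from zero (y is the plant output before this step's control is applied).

(exact arithmetic carried between steps; '≈' marks a value shown rounded to 6 d.p. or computed from one; I and e_prev carry over from the previous line; the table rounds u and y to 3 d.p., halves away from zero)
n=0: y=0, sp=1, e=sp−y=1; I=1, D=e−e_prev=1; u=5/4·1+0·1+1·1=2.25; next y=-2/5·0+1/2·2.25=1.125
n=1: y=1.125, sp=1, e=sp−y=-0.125; I=0.875, D=e−e_prev=-1.125; u=5/4·(-0.125)+0·0.875+1·(-1.125)=-1.28125; next y=-2/5·1.125+1/2·(-1.28125)=-1.090625
n=2: y=-1.090625, sp=1, e=sp−y=2.090625; I=2.965625, D=e−e_prev=2.215625; u=5/4·2.090625+0·2.965625+1·2.215625≈4.828906; next y=-2/5·(-1.090625)+1/2·4.828906≈2.850703
n=3: y≈2.850703, sp=1, e=sp−y≈-1.850703; I≈1.114922, D=e−e_prev≈-3.941328; u=5/4·(-1.850703)+0·1.114922+1·(-3.941328)≈-6.254707; next y=-2/5·2.850703+1/2·(-6.254707)≈-4.267635
n=4: y≈-4.267635, sp=1, e=sp−y≈5.267635; I≈6.382557, D=e−e_prev≈7.118338; u=5/4·5.267635+0·6.382557+1·7.118338≈13.702881; next y=-2/5·(-4.267635)+1/2·13.702881≈8.558495
n=5: y≈8.558495, sp=1, e=sp−y≈-7.558495; I≈-1.175938, D=e−e_prev≈-12.826129; u=5/4·(-7.558495)+0·(-1.175938)+1·(-12.826129)≈-22.274248; next y=-2/5·8.558495+1/2·(-22.274248)≈-14.560522
n=6: y≈-14.560522, sp=1, e=sp−y≈15.560522; I≈14.384584, D=e−e_prev≈23.119016; u=5/4·15.560522+0·14.384584+1·23.119016≈42.569668; next y=-2/5·(-14.560522)+1/2·42.569668≈27.109043
n=7: y≈27.109043, sp=1, e=sp−y≈-26.109043; I≈-11.724459, D=e−e_prev≈-41.669564; u=5/4·(-26.109043)+0·(-11.724459)+1·(-41.669564)≈-74.305868; next y=-2/5·27.109043+1/2·(-74.305868)≈-47.996551
n=8: y≈-47.996551, sp=1, e=sp−y≈48.996551; I≈37.272092, D=e−e_prev≈75.105594; u=5/4·48.996551+0·37.272092+1·75.105594≈136.351283; next y=-2/5·(-47.996551)+1/2·136.351283≈87.374262
n=9: y≈87.374262, sp=1, e=sp−y≈-86.374262; I≈-49.102170, D=e−e_prev≈-135.370813; u=5/4·(-86.374262)+0·(-49.102170)+1·(-135.370813)≈-243.338640; next y=-2/5·87.374262+1/2·(-243.338640)≈-156.619025
n=10: y≈-156.619025, sp=1, e=sp−y≈157.619025; I≈108.516855, D=e−e_prev≈243.993286; u=5/4·157.619025+0·108.516855+1·243.993286≈441.017067; next y=-2/5·(-156.619025)+1/2·441.017067≈283.156143
n=11: y≈283.156143, sp=1, e=sp−y≈-282.156143; I≈-173.639288, D=e−e_prev≈-439.775168; u=5/4·(-282.156143)+0·(-173.639288)+1·(-439.775168)≈-792.470347; next y=-2/5·283.156143+1/2·(-792.470347)≈-509.497631

0 1 2.250 0.000
1 1 -1.281 1.125
2 1 4.829 -1.091
3 1 -6.255 2.851
4 1 13.703 -4.268
5 1 -22.274 8.558
6 1 42.570 -14.561
7 1 -74.306 27.109
8 1 136.351 -47.997
9 1 -243.339 87.374
10 1 441.017 -156.619
11 1 -792.470 283.156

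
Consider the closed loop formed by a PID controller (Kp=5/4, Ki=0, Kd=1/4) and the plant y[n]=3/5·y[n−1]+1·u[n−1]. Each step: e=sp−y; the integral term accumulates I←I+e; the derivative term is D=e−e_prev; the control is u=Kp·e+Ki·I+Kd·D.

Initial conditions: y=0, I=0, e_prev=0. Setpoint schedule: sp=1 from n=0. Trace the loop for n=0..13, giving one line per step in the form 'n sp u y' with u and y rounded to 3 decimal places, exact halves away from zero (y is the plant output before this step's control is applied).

(exact arithmetic carried between steps; '≈' marks a value shown rounded to 6 d.p. or computed from one; I and e_prev carry over from the previous line; the table rounds u and y to 3 d.p., halves away from zero)
n=0: y=0, sp=1, e=sp−y=1; I=1, D=e−e_prev=1; u=5/4·1+0·1+1/4·1=1.5; next y=3/5·0+1·1.5=1.5
n=1: y=1.5, sp=1, e=sp−y=-0.5; I=0.5, D=e−e_prev=-1.5; u=5/4·(-0.5)+0·0.5+1/4·(-1.5)=-1; next y=3/5·1.5+1·(-1)=-0.1
n=2: y=-0.1, sp=1, e=sp−y=1.1; I=1.6, D=e−e_prev=1.6; u=5/4·1.1+0·1.6+1/4·1.6=1.775; next y=3/5·(-0.1)+1·1.775=1.715
n=3: y=1.715, sp=1, e=sp−y=-0.715; I=0.885, D=e−e_prev=-1.815; u=5/4·(-0.715)+0·0.885+1/4·(-1.815)=-1.3475; next y=3/5·1.715+1·(-1.3475)=-0.3185
n=4: y=-0.3185, sp=1, e=sp−y=1.3185; I=2.2035, D=e−e_prev=2.0335; u=5/4·1.3185+0·2.2035+1/4·2.0335=2.1565; next y=3/5·(-0.3185)+1·2.1565=1.9654
n=5: y=1.9654, sp=1, e=sp−y=-0.9654; I=1.2381, D=e−e_prev=-2.2839; u=5/4·(-0.9654)+0·1.2381+1/4·(-2.2839)=-1.777725; next y=3/5·1.9654+1·(-1.777725)=-0.598485
n=6: y=-0.598485, sp=1, e=sp−y=1.598485; I=2.836585, D=e−e_prev=2.563885; u=5/4·1.598485+0·2.836585+1/4·2.563885≈2.639078; next y=3/5·(-0.598485)+1·2.639078≈2.279987
n=7: y≈2.279987, sp=1, e=sp−y≈-1.279987; I≈1.556599, D=e−e_prev≈-2.878472; u=5/4·(-1.279987)+0·1.556599+1/4·(-2.878472)≈-2.319601; next y=3/5·2.279987+1·(-2.319601)≈-0.951609
n=8: y≈-0.951609, sp=1, e=sp−y≈1.951609; I≈3.508208, D=e−e_prev≈3.231596; u=5/4·1.951609+0·3.508208+1/4·3.231596≈3.247410; next y=3/5·(-0.951609)+1·3.247410≈2.676445
n=9: y≈2.676445, sp=1, e=sp−y≈-1.676445; I≈1.831763, D=e−e_prev≈-3.628054; u=5/4·(-1.676445)+0·1.831763+1/4·(-3.628054)≈-3.002569; next y=3/5·2.676445+1·(-3.002569)≈-1.396703
n=10: y≈-1.396703, sp=1, e=sp−y≈2.396703; I≈4.228465, D=e−e_prev≈4.073147; u=5/4·2.396703+0·4.228465+1/4·4.073147≈4.014165; next y=3/5·(-1.396703)+1·4.014165≈3.176144
n=11: y≈3.176144, sp=1, e=sp−y≈-2.176144; I≈2.052322, D=e−e_prev≈-4.572846; u=5/4·(-2.176144)+0·2.052322+1/4·(-4.572846)≈-3.863391; next y=3/5·3.176144+1·(-3.863391)≈-1.957705
n=12: y≈-1.957705, sp=1, e=sp−y≈2.957705; I≈5.010027, D=e−e_prev≈5.133848; u=5/4·2.957705+0·5.010027+1/4·5.133848≈4.980593; next y=3/5·(-1.957705)+1·4.980593≈3.805970
n=13: y≈3.805970, sp=1, e=sp−y≈-2.805970; I≈2.204056, D=e−e_prev≈-5.763675; u=5/4·(-2.805970)+0·2.204056+1/4·(-5.763675)≈-4.948382; next y=3/5·3.805970+1·(-4.948382)≈-2.664799

0 1 1.500 0.000
1 1 -1.000 1.500
2 1 1.775 -0.100
3 1 -1.348 1.715
4 1 2.157 -0.319
5 1 -1.778 1.965
6 1 2.639 -0.598
7 1 -2.320 2.280
8 1 3.247 -0.952
9 1 -3.003 2.676
10 1 4.014 -1.397
11 1 -3.863 3.176
12 1 4.981 -1.958
13 1 -4.948 3.806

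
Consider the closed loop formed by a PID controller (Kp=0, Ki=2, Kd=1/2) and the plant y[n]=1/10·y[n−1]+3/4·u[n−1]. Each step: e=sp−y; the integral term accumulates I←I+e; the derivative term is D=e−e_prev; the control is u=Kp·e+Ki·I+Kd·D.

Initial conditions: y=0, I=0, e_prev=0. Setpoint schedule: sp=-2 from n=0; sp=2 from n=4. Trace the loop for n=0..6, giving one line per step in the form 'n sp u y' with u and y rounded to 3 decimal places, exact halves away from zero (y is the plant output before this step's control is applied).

0 -2 -5.000 0.000
1 -2 1.375 -3.750
2 -2 -8.016 0.656
3 -2 5.381 -5.946
4 2 -3.496 3.441
5 2 10.613 -2.278
6 2 -8.715 7.732

(exact arithmetic carried between steps; '≈' marks a value shown rounded to 6 d.p. or computed from one; I and e_prev carry over from the previous line; the table rounds u and y to 3 d.p., halves away from zero)
n=0: y=0, sp=-2, e=sp−y=-2; I=-2, D=e−e_prev=-2; u=0·(-2)+2·(-2)+1/2·(-2)=-5; next y=1/10·0+3/4·(-5)=-3.75
n=1: y=-3.75, sp=-2, e=sp−y=1.75; I=-0.25, D=e−e_prev=3.75; u=0·1.75+2·(-0.25)+1/2·3.75=1.375; next y=1/10·(-3.75)+3/4·1.375=0.65625
n=2: y=0.65625, sp=-2, e=sp−y=-2.65625; I=-2.90625, D=e−e_prev=-4.40625; u=0·(-2.65625)+2·(-2.90625)+1/2·(-4.40625)=-8.015625; next y=1/10·0.65625+3/4·(-8.015625)≈-5.946094
n=3: y≈-5.946094, sp=-2, e=sp−y≈3.946094; I≈1.039844, D=e−e_prev≈6.602344; u=0·3.946094+2·1.039844+1/2·6.602344≈5.380859; next y=1/10·(-5.946094)+3/4·5.380859≈3.441035
n=4: y≈3.441035, sp=2, e=sp−y≈-1.441035; I≈-0.401191, D=e−e_prev≈-5.387129; u=0·(-1.441035)+2·(-0.401191)+1/2·(-5.387129)≈-3.495947; next y=1/10·3.441035+3/4·(-3.495947)≈-2.277857
n=5: y≈-2.277857, sp=2, e=sp−y≈4.277857; I≈3.876666, D=e−e_prev≈5.718892; u=0·4.277857+2·3.876666+1/2·5.718892≈10.612777; next y=1/10·(-2.277857)+3/4·10.612777≈7.731797
n=6: y≈7.731797, sp=2, e=sp−y≈-5.731797; I≈-1.855132, D=e−e_prev≈-10.009654; u=0·(-5.731797)+2·(-1.855132)+1/2·(-10.009654)≈-8.715090; next y=1/10·7.731797+3/4·(-8.715090)≈-5.763138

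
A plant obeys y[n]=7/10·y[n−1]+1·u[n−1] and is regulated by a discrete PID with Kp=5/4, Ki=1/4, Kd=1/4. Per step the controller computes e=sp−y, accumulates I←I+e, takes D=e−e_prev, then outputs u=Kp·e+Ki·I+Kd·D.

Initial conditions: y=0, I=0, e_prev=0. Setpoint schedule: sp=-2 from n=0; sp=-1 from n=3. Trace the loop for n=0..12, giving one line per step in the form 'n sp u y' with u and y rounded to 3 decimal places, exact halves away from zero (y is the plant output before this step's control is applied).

(exact arithmetic carried between steps; '≈' marks a value shown rounded to 6 d.p. or computed from one; I and e_prev carry over from the previous line; the table rounds u and y to 3 d.p., halves away from zero)
n=0: y=0, sp=-2, e=sp−y=-2; I=-2, D=e−e_prev=-2; u=5/4·(-2)+1/4·(-2)+1/4·(-2)=-3.5; next y=7/10·0+1·(-3.5)=-3.5
n=1: y=-3.5, sp=-2, e=sp−y=1.5; I=-0.5, D=e−e_prev=3.5; u=5/4·1.5+1/4·(-0.5)+1/4·3.5=2.625; next y=7/10·(-3.5)+1·2.625=0.175
n=2: y=0.175, sp=-2, e=sp−y=-2.175; I=-2.675, D=e−e_prev=-3.675; u=5/4·(-2.175)+1/4·(-2.675)+1/4·(-3.675)=-4.30625; next y=7/10·0.175+1·(-4.30625)=-4.18375
n=3: y=-4.18375, sp=-1, e=sp−y=3.18375; I=0.50875, D=e−e_prev=5.35875; u=5/4·3.18375+1/4·0.50875+1/4·5.35875≈5.446563; next y=7/10·(-4.18375)+1·5.446563≈2.517938
n=4: y≈2.517938, sp=-1, e=sp−y≈-3.517938; I≈-3.009188, D=e−e_prev≈-6.701688; u=5/4·(-3.517938)+1/4·(-3.009188)+1/4·(-6.701688)≈-6.825141; next y=7/10·2.517938+1·(-6.825141)≈-5.062584
n=5: y≈-5.062584, sp=-1, e=sp−y≈4.062584; I≈1.053397, D=e−e_prev≈7.580522; u=5/4·4.062584+1/4·1.053397+1/4·7.580522≈7.236710; next y=7/10·(-5.062584)+1·7.236710≈3.692901
n=6: y≈3.692901, sp=-1, e=sp−y≈-4.692901; I≈-3.639504, D=e−e_prev≈-8.755485; u=5/4·(-4.692901)+1/4·(-3.639504)+1/4·(-8.755485)≈-8.964874; next y=7/10·3.692901+1·(-8.964874)≈-6.379843
n=7: y≈-6.379843, sp=-1, e=sp−y≈5.379843; I≈1.740339, D=e−e_prev≈10.072744; u=5/4·5.379843+1/4·1.740339+1/4·10.072744≈9.678075; next y=7/10·(-6.379843)+1·9.678075≈5.212184
n=8: y≈5.212184, sp=-1, e=sp−y≈-6.212184; I≈-4.471846, D=e−e_prev≈-11.592027; u=5/4·(-6.212184)+1/4·(-4.471846)+1/4·(-11.592027)≈-11.781199; next y=7/10·5.212184+1·(-11.781199)≈-8.132670
n=9: y≈-8.132670, sp=-1, e=sp−y≈7.132670; I≈2.660824, D=e−e_prev≈13.344854; u=5/4·7.132670+1/4·2.660824+1/4·13.344854≈12.917257; next y=7/10·(-8.132670)+1·12.917257≈7.224388
n=10: y≈7.224388, sp=-1, e=sp−y≈-8.224388; I≈-5.563564, D=e−e_prev≈-15.357058; u=5/4·(-8.224388)+1/4·(-5.563564)+1/4·(-15.357058)≈-15.510640; next y=7/10·7.224388+1·(-15.510640)≈-10.453569
n=11: y≈-10.453569, sp=-1, e=sp−y≈9.453569; I≈3.890005, D=e−e_prev≈17.677956; u=5/4·9.453569+1/4·3.890005+1/4·17.677956≈17.208951; next y=7/10·(-10.453569)+1·17.208951≈9.891453
n=12: y≈9.891453, sp=-1, e=sp−y≈-10.891453; I≈-7.001448, D=e−e_prev≈-20.345022; u=5/4·(-10.891453)+1/4·(-7.001448)+1/4·(-20.345022)≈-20.450934; next y=7/10·9.891453+1·(-20.450934)≈-13.526917

0 -2 -3.500 0.000
1 -2 2.625 -3.500
2 -2 -4.306 0.175
3 -1 5.447 -4.184
4 -1 -6.825 2.518
5 -1 7.237 -5.063
6 -1 -8.965 3.693
7 -1 9.678 -6.380
8 -1 -11.781 5.212
9 -1 12.917 -8.133
10 -1 -15.511 7.224
11 -1 17.209 -10.454
12 -1 -20.451 9.891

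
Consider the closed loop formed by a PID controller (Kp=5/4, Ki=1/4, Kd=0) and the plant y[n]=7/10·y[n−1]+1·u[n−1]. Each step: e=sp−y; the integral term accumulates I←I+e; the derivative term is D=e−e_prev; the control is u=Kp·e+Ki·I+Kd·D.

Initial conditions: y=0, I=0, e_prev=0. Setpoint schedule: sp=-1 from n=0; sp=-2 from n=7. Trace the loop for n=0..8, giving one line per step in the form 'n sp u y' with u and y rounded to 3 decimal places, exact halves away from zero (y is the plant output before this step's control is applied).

0 -1 -1.500 0.000
1 -1 0.500 -1.500
2 -1 -0.800 -0.550
3 -1 0.040 -1.185
4 -1 -0.507 -0.790
5 -1 -0.154 -1.060
6 -1 -0.385 -0.896
7 -2 -1.737 -1.012
8 -2 0.166 -2.445

(exact arithmetic carried between steps; '≈' marks a value shown rounded to 6 d.p. or computed from one; I and e_prev carry over from the previous line; the table rounds u and y to 3 d.p., halves away from zero)
n=0: y=0, sp=-1, e=sp−y=-1; I=-1, D=e−e_prev=-1; u=5/4·(-1)+1/4·(-1)+0·(-1)=-1.5; next y=7/10·0+1·(-1.5)=-1.5
n=1: y=-1.5, sp=-1, e=sp−y=0.5; I=-0.5, D=e−e_prev=1.5; u=5/4·0.5+1/4·(-0.5)+0·1.5=0.5; next y=7/10·(-1.5)+1·0.5=-0.55
n=2: y=-0.55, sp=-1, e=sp−y=-0.45; I=-0.95, D=e−e_prev=-0.95; u=5/4·(-0.45)+1/4·(-0.95)+0·(-0.95)=-0.8; next y=7/10·(-0.55)+1·(-0.8)=-1.185
n=3: y=-1.185, sp=-1, e=sp−y=0.185; I=-0.765, D=e−e_prev=0.635; u=5/4·0.185+1/4·(-0.765)+0·0.635=0.04; next y=7/10·(-1.185)+1·0.04=-0.7895
n=4: y=-0.7895, sp=-1, e=sp−y=-0.2105; I=-0.9755, D=e−e_prev=-0.3955; u=5/4·(-0.2105)+1/4·(-0.9755)+0·(-0.3955)=-0.507; next y=7/10·(-0.7895)+1·(-0.507)=-1.05965
n=5: y=-1.05965, sp=-1, e=sp−y=0.05965; I=-0.91585, D=e−e_prev=0.27015; u=5/4·0.05965+1/4·(-0.91585)+0·0.27015=-0.1544; next y=7/10·(-1.05965)+1·(-0.1544)=-0.896155
n=6: y=-0.896155, sp=-1, e=sp−y=-0.103845; I=-1.019695, D=e−e_prev=-0.163495; u=5/4·(-0.103845)+1/4·(-1.019695)+0·(-0.163495)=-0.38473; next y=7/10·(-0.896155)+1·(-0.38473)≈-1.012039
n=7: y≈-1.012039, sp=-2, e=sp−y≈-0.987962; I≈-2.007657, D=e−e_prev≈-0.884117; u=5/4·(-0.987962)+1/4·(-2.007657)+0·(-0.884117)≈-1.736866; next y=7/10·(-1.012039)+1·(-1.736866)≈-2.445293
n=8: y≈-2.445293, sp=-2, e=sp−y≈0.445293; I≈-1.562364, D=e−e_prev≈1.433254; u=5/4·0.445293+1/4·(-1.562364)+0·1.433254≈0.166025; next y=7/10·(-2.445293)+1·0.166025≈-1.545680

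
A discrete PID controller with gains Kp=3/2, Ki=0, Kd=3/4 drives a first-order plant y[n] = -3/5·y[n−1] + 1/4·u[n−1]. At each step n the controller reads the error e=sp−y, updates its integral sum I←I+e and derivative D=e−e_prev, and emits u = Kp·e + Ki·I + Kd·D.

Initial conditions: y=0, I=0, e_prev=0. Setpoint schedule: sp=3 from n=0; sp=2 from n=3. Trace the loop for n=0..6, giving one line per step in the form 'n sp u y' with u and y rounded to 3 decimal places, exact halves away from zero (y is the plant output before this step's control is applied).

0 3 6.750 0.000
1 3 0.703 1.688
2 3 7.648 -0.837
3 2 -3.809 2.414
4 2 10.212 -2.401
5 2 -7.786 3.994
6 2 15.766 -4.343

(exact arithmetic carried between steps; '≈' marks a value shown rounded to 6 d.p. or computed from one; I and e_prev carry over from the previous line; the table rounds u and y to 3 d.p., halves away from zero)
n=0: y=0, sp=3, e=sp−y=3; I=3, D=e−e_prev=3; u=3/2·3+0·3+3/4·3=6.75; next y=-3/5·0+1/4·6.75=1.6875
n=1: y=1.6875, sp=3, e=sp−y=1.3125; I=4.3125, D=e−e_prev=-1.6875; u=3/2·1.3125+0·4.3125+3/4·(-1.6875)=0.703125; next y=-3/5·1.6875+1/4·0.703125≈-0.836719
n=2: y≈-0.836719, sp=3, e=sp−y≈3.836719; I≈8.149219, D=e−e_prev≈2.524219; u=3/2·3.836719+0·8.149219+3/4·2.524219≈7.648242; next y=-3/5·(-0.836719)+1/4·7.648242≈2.414092
n=3: y≈2.414092, sp=2, e=sp−y≈-0.414092; I≈7.735127, D=e−e_prev≈-4.250811; u=3/2·(-0.414092)+0·7.735127+3/4·(-4.250811)≈-3.809246; next y=-3/5·2.414092+1/4·(-3.809246)≈-2.400766
n=4: y≈-2.400766, sp=2, e=sp−y≈4.400766; I≈12.135893, D=e−e_prev≈4.814858; u=3/2·4.400766+0·12.135893+3/4·4.814858≈10.212293; next y=-3/5·(-2.400766)+1/4·10.212293≈3.993533
n=5: y≈3.993533, sp=2, e=sp−y≈-1.993533; I≈10.142360, D=e−e_prev≈-6.394300; u=3/2·(-1.993533)+0·10.142360+3/4·(-6.394300)≈-7.786025; next y=-3/5·3.993533+1/4·(-7.786025)≈-4.342626
n=6: y≈-4.342626, sp=2, e=sp−y≈6.342626; I≈16.484986, D=e−e_prev≈8.336159; u=3/2·6.342626+0·16.484986+3/4·8.336159≈15.766059; next y=-3/5·(-4.342626)+1/4·15.766059≈6.547090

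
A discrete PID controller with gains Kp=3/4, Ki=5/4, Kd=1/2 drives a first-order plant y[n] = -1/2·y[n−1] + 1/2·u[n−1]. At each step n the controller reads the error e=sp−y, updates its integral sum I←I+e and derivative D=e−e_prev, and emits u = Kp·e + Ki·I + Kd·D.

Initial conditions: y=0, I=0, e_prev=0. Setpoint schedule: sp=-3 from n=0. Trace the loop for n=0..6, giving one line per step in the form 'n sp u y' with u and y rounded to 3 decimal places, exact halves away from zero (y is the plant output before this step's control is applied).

0 -3 -7.500 0.000
1 -3 -0.375 -3.750
2 -3 -14.906 1.688
3 -3 6.914 -8.297
4 -3 -31.213 7.605
5 -3 31.018 -19.409
6 -3 -73.535 25.214

(exact arithmetic carried between steps; '≈' marks a value shown rounded to 6 d.p. or computed from one; I and e_prev carry over from the previous line; the table rounds u and y to 3 d.p., halves away from zero)
n=0: y=0, sp=-3, e=sp−y=-3; I=-3, D=e−e_prev=-3; u=3/4·(-3)+5/4·(-3)+1/2·(-3)=-7.5; next y=-1/2·0+1/2·(-7.5)=-3.75
n=1: y=-3.75, sp=-3, e=sp−y=0.75; I=-2.25, D=e−e_prev=3.75; u=3/4·0.75+5/4·(-2.25)+1/2·3.75=-0.375; next y=-1/2·(-3.75)+1/2·(-0.375)=1.6875
n=2: y=1.6875, sp=-3, e=sp−y=-4.6875; I=-6.9375, D=e−e_prev=-5.4375; u=3/4·(-4.6875)+5/4·(-6.9375)+1/2·(-5.4375)=-14.90625; next y=-1/2·1.6875+1/2·(-14.90625)=-8.296875
n=3: y=-8.296875, sp=-3, e=sp−y=5.296875; I=-1.640625, D=e−e_prev=9.984375; u=3/4·5.296875+5/4·(-1.640625)+1/2·9.984375≈6.914063; next y=-1/2·(-8.296875)+1/2·6.914063≈7.605469
n=4: y≈7.605469, sp=-3, e=sp−y≈-10.605469; I≈-12.246094, D=e−e_prev≈-15.902344; u=3/4·(-10.605469)+5/4·(-12.246094)+1/2·(-15.902344)≈-31.212891; next y=-1/2·7.605469+1/2·(-31.212891)≈-19.409180
n=5: y≈-19.409180, sp=-3, e=sp−y≈16.409180; I≈4.163086, D=e−e_prev≈27.014648; u=3/4·16.409180+5/4·4.163086+1/2·27.014648≈31.018066; next y=-1/2·(-19.409180)+1/2·31.018066≈25.213623
n=6: y≈25.213623, sp=-3, e=sp−y≈-28.213623; I≈-24.050537, D=e−e_prev≈-44.622803; u=3/4·(-28.213623)+5/4·(-24.050537)+1/2·(-44.622803)≈-73.534790; next y=-1/2·25.213623+1/2·(-73.534790)≈-49.374207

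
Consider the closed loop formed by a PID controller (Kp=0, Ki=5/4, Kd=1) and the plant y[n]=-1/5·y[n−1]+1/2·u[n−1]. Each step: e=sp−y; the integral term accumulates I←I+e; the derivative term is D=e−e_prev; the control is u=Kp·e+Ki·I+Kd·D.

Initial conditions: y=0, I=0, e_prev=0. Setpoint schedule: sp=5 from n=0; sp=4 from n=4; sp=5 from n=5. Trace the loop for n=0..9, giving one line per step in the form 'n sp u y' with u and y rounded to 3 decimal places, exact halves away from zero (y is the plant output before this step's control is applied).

0 5 11.250 0.000
1 5 -0.156 5.625
2 5 20.051 -1.203
3 5 -4.829 10.266
4 4 30.958 -4.468
5 5 -16.832 16.373
6 5 51.935 -11.690
7 5 -45.256 28.306
8 5 92.946 -28.289
9 5 -102.982 52.131

(exact arithmetic carried between steps; '≈' marks a value shown rounded to 6 d.p. or computed from one; I and e_prev carry over from the previous line; the table rounds u and y to 3 d.p., halves away from zero)
n=0: y=0, sp=5, e=sp−y=5; I=5, D=e−e_prev=5; u=0·5+5/4·5+1·5=11.25; next y=-1/5·0+1/2·11.25=5.625
n=1: y=5.625, sp=5, e=sp−y=-0.625; I=4.375, D=e−e_prev=-5.625; u=0·(-0.625)+5/4·4.375+1·(-5.625)=-0.15625; next y=-1/5·5.625+1/2·(-0.15625)=-1.203125
n=2: y=-1.203125, sp=5, e=sp−y=6.203125; I=10.578125, D=e−e_prev=6.828125; u=0·6.203125+5/4·10.578125+1·6.828125≈20.050781; next y=-1/5·(-1.203125)+1/2·20.050781≈10.266016
n=3: y≈10.266016, sp=5, e=sp−y≈-5.266016; I≈5.312109, D=e−e_prev≈-11.469141; u=0·(-5.266016)+5/4·5.312109+1·(-11.469141)≈-4.829004; next y=-1/5·10.266016+1/2·(-4.829004)≈-4.467705
n=4: y≈-4.467705, sp=4, e=sp−y≈8.467705; I≈13.779814, D=e−e_prev≈13.733721; u=0·8.467705+5/4·13.779814+1·13.733721≈30.958489; next y=-1/5·(-4.467705)+1/2·30.958489≈16.372785
n=5: y≈16.372785, sp=5, e=sp−y≈-11.372785; I≈2.407029, D=e−e_prev≈-19.840490; u=0·(-11.372785)+5/4·2.407029+1·(-19.840490)≈-16.831704; next y=-1/5·16.372785+1/2·(-16.831704)≈-11.690409
n=6: y≈-11.690409, sp=5, e=sp−y≈16.690409; I≈19.097438, D=e−e_prev≈28.063195; u=0·16.690409+5/4·19.097438+1·28.063195≈51.934992; next y=-1/5·(-11.690409)+1/2·51.934992≈28.305578
n=7: y≈28.305578, sp=5, e=sp−y≈-23.305578; I≈-4.208140, D=e−e_prev≈-39.995987; u=0·(-23.305578)+5/4·(-4.208140)+1·(-39.995987)≈-45.256162; next y=-1/5·28.305578+1/2·(-45.256162)≈-28.289197
n=8: y≈-28.289197, sp=5, e=sp−y≈33.289197; I≈29.081057, D=e−e_prev≈56.594775; u=0·33.289197+5/4·29.081057+1·56.594775≈92.946095; next y=-1/5·(-28.289197)+1/2·92.946095≈52.130887
n=9: y≈52.130887, sp=5, e=sp−y≈-47.130887; I≈-18.049830, D=e−e_prev≈-80.420084; u=0·(-47.130887)+5/4·(-18.049830)+1·(-80.420084)≈-102.982371; next y=-1/5·52.130887+1/2·(-102.982371)≈-61.917363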